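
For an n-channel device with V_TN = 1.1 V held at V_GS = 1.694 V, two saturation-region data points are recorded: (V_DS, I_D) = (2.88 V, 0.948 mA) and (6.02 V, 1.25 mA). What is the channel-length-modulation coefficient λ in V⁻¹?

λ = 0.143 V⁻¹

With V_GS fixed, I_D ∝ (1 + λ V_DS) in saturation, so I_D2/I_D1 = (1 + λ V_DS2)/(1 + λ V_DS1).
1.25/0.948 = 1.319 = (1 + 6.02 λ)/(1 + 2.88 λ).
Solving: λ (I_D1 V_DS2 − I_D2 V_DS1) = I_D2 − I_D1, so λ = (1.25 − 0.948) / (0.948 × 6.02 − 1.25 × 2.88) = 0.302 / 2.11 = 0.143 V⁻¹.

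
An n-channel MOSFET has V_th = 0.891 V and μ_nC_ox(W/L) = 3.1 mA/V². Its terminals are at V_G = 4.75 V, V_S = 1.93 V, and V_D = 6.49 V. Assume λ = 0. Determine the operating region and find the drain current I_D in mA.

Saturation; I_D = 5.77 mA

V_GS = V_G − V_S = 4.75 − 1.93 = 2.82 V; V_DS = V_D − V_S = 6.49 − 1.93 = 4.56 V.
V_ov = V_GS − V_th = 2.82 − 0.891 = 1.93 V.
Since V_DS = 4.56 V ≥ V_ov = 1.93 V, the device is in saturation.
I_D = ½ k_n V_ov² = 0.5 × 3.1 × 1.93² = 5.77 mA.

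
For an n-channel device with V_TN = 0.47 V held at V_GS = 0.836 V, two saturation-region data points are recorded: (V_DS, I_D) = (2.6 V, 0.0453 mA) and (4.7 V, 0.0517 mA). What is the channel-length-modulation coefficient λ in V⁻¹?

With V_GS fixed, I_D ∝ (1 + λ V_DS) in saturation, so I_D2/I_D1 = (1 + λ V_DS2)/(1 + λ V_DS1).
0.0517/0.0453 = 1.141 = (1 + 4.7 λ)/(1 + 2.6 λ).
Solving: λ (I_D1 V_DS2 − I_D2 V_DS1) = I_D2 − I_D1, so λ = (0.0517 − 0.0453) / (0.0453 × 4.7 − 0.0517 × 2.6) = 0.0064 / 0.0785 = 0.0815 V⁻¹.

λ = 0.0815 V⁻¹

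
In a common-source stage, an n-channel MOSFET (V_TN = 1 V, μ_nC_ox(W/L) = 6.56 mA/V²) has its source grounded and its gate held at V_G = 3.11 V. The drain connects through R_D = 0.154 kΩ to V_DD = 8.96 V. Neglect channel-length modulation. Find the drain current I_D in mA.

V_GS = V_G = 3.11 V, so V_ov = 3.11 − 1 = 2.11 V.
Assume saturation: I_D = ½ k_n V_ov² = 0.5 × 6.56 × 2.11² = 14.6 mA, giving V_DS = V_DD − I_D R_D = 8.96 − 14.6 × 0.154 = 6.71 V.
V_DS = 6.71 V ≥ V_ov = 2.11 V, confirming saturation.

I_D = 14.6 mA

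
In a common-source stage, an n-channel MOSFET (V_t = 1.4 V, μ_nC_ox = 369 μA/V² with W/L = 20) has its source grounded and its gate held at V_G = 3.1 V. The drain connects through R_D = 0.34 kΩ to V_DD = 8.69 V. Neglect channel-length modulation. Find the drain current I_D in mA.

I_D = 10.7 mA

V_GS = V_G = 3.1 V, so V_ov = 3.1 − 1.4 = 1.7 V.
k_n = μ_nC_ox · (W/L) = 7.38 mA/V².
Assume saturation: I_D = ½ k_n V_ov² = 0.5 × 7.38 × 1.7² = 10.7 mA, giving V_DS = V_DD − I_D R_D = 8.69 − 10.7 × 0.34 = 5.06 V.
V_DS = 5.06 V ≥ V_ov = 1.7 V, confirming saturation.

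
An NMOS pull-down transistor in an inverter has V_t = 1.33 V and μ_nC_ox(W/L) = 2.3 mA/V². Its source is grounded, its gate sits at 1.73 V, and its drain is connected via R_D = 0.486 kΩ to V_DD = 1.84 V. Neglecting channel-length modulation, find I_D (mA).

V_GS = V_G = 1.73 V, so V_ov = 1.73 − 1.33 = 0.4 V.
Assume saturation: I_D = ½ k_n V_ov² = 0.5 × 2.3 × 0.4² = 0.184 mA, giving V_DS = V_DD − I_D R_D = 1.84 − 0.184 × 0.486 = 1.75 V.
V_DS = 1.75 V ≥ V_ov = 0.4 V, confirming saturation.

I_D = 0.184 mA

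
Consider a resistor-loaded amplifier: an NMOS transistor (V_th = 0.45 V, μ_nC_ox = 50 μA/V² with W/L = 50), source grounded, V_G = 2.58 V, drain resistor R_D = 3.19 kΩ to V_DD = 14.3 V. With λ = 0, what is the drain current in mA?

I_D = 4.16 mA

V_GS = V_G = 2.58 V, so V_ov = 2.58 − 0.45 = 2.13 V.
k_n = μ_nC_ox · (W/L) = 2.5 mA/V².
Assume saturation: I_D = ½ k_n V_ov² = 0.5 × 2.5 × 2.13² = 5.67 mA, giving V_DS = V_DD − I_D R_D = 14.3 − 5.67 × 3.19 = -3.79 V.
But -3.79 V < V_ov = 2.13 V, so the device is actually in triode.
In triode I_D = k_n[V_ov V_DS − ½ V_DS²] and I_D = (V_DD − V_DS)/R_D. Equating: 3.99 V_DS² − 17.99 V_DS + 14.3 = 0, giving V_DS = 1.03 V (the root below V_ov).
I_D = (14.3 − 1.03) / 3.19 = 4.16 mA.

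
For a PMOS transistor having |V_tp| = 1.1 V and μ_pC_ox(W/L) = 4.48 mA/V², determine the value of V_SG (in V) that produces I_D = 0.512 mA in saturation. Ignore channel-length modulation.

In saturation I_D = ½ k_p (V_SG − |V_tp|)², so V_SG − |V_tp| = √(2 I_D / k_p) = √(2 × 0.512 / 4.48) = 0.478 V.
V_SG = 1.1 + 0.478 = 1.58 V.

V_SG = 1.58 V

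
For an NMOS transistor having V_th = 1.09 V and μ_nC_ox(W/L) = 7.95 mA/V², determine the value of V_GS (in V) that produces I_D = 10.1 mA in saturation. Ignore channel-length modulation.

In saturation I_D = ½ k_n (V_GS − V_th)², so V_GS − V_th = √(2 I_D / k_n) = √(2 × 10.1 / 7.95) = 1.59 V.
V_GS = 1.09 + 1.59 = 2.68 V.

V_GS = 2.68 V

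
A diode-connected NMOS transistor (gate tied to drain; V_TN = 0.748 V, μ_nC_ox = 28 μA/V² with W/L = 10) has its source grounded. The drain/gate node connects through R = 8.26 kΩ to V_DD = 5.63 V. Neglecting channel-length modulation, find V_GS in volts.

With gate tied to drain, V_GS = V_DS ≥ V_GS − V_TN, so the device is in saturation.
k_n = μ_nC_ox · (W/L) = 0.28 mA/V².
KCL at the drain: ½ k_n (V_GS − V_TN)² = (V_DD − V_GS)/R.
Let x = V_GS − 0.748. Then 1.16 x² + x − 4.882 = 0, giving x = 1.67 V (positive root), so V_GS = 2.42 V.
I_D = (V_DD − V_GS)/R = (5.63 − 2.42) / 8.26 = 0.389 mA.

V_GS = 2.42 V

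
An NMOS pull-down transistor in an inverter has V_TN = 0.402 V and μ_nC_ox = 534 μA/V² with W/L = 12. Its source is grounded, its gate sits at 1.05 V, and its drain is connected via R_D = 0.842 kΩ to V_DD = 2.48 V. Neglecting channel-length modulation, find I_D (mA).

V_GS = V_G = 1.05 V, so V_ov = 1.05 − 0.402 = 0.648 V.
k_n = μ_nC_ox · (W/L) = 6.408 mA/V².
Assume saturation: I_D = ½ k_n V_ov² = 0.5 × 6.408 × 0.648² = 1.35 mA, giving V_DS = V_DD − I_D R_D = 2.48 − 1.35 × 0.842 = 1.35 V.
V_DS = 1.35 V ≥ V_ov = 0.648 V, confirming saturation.

I_D = 1.35 mA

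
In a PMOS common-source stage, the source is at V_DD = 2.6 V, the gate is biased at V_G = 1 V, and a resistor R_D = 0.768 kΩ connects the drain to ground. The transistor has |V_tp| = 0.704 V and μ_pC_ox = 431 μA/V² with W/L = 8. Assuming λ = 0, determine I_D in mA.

V_SG = V_DD − V_G = 2.6 − 1 = 1.6 V, so V_ov = 1.6 − 0.704 = 0.896 V.
k_p = μ_pC_ox · (W/L) = 3.448 mA/V².
Assume saturation: I_D = ½ k_p V_ov² = 0.5 × 3.448 × 0.896² = 1.38 mA, giving V_SD = V_DD − I_D R_D = 2.6 − 1.38 × 0.768 = 1.54 V.
V_SD = 1.54 V ≥ V_ov = 0.896 V, confirming saturation.

I_D = 1.38 mA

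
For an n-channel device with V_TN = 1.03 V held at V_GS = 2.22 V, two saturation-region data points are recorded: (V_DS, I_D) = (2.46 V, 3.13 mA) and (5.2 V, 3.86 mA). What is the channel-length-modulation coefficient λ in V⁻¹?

λ = 0.108 V⁻¹

With V_GS fixed, I_D ∝ (1 + λ V_DS) in saturation, so I_D2/I_D1 = (1 + λ V_DS2)/(1 + λ V_DS1).
3.86/3.13 = 1.233 = (1 + 5.2 λ)/(1 + 2.46 λ).
Solving: λ (I_D1 V_DS2 − I_D2 V_DS1) = I_D2 − I_D1, so λ = (3.86 − 3.13) / (3.13 × 5.2 − 3.86 × 2.46) = 0.73 / 6.78 = 0.108 V⁻¹.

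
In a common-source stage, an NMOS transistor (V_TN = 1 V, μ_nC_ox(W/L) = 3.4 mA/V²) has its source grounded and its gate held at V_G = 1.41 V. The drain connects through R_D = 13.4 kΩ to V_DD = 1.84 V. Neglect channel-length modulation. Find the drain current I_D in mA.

V_GS = V_G = 1.41 V, so V_ov = 1.41 − 1 = 0.41 V.
Assume saturation: I_D = ½ k_n V_ov² = 0.5 × 3.4 × 0.41² = 0.286 mA, giving V_DS = V_DD − I_D R_D = 1.84 − 0.286 × 13.4 = -1.99 V.
But -1.99 V < V_ov = 0.41 V, so the device is actually in triode.
In triode I_D = k_n[V_ov V_DS − ½ V_DS²] and I_D = (V_DD − V_DS)/R_D. Equating: 22.8 V_DS² − 19.68 V_DS + 1.84 = 0, giving V_DS = 0.107 V (the root below V_ov).
I_D = (1.84 − 0.107) / 13.4 = 0.129 mA.

I_D = 0.129 mA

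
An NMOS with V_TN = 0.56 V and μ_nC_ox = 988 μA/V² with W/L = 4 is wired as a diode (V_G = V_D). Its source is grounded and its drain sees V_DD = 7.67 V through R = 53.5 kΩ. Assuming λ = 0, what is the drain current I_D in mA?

I_D = 0.128 mA

With gate tied to drain, V_GS = V_DS ≥ V_GS − V_TN, so the device is in saturation.
k_n = μ_nC_ox · (W/L) = 3.952 mA/V².
KCL at the drain: ½ k_n (V_GS − V_TN)² = (V_DD − V_GS)/R.
Let x = V_GS − 0.56. Then 106 x² + x − 7.11 = 0, giving x = 0.255 V (positive root), so V_GS = 0.815 V.
I_D = (V_DD − V_GS)/R = (7.67 − 0.815) / 53.5 = 0.128 mA.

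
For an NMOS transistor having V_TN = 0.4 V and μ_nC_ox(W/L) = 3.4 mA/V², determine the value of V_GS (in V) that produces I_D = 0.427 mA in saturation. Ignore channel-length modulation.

In saturation I_D = ½ k_n (V_GS − V_TN)², so V_GS − V_TN = √(2 I_D / k_n) = √(2 × 0.427 / 3.4) = 0.501 V.
V_GS = 0.4 + 0.501 = 0.901 V.

V_GS = 0.901 V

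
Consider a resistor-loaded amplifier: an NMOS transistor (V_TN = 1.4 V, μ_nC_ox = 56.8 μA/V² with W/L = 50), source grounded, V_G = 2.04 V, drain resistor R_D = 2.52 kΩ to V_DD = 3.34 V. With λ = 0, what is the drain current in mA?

I_D = 0.582 mA

V_GS = V_G = 2.04 V, so V_ov = 2.04 − 1.4 = 0.64 V.
k_n = μ_nC_ox · (W/L) = 2.84 mA/V².
Assume saturation: I_D = ½ k_n V_ov² = 0.5 × 2.84 × 0.64² = 0.582 mA, giving V_DS = V_DD − I_D R_D = 3.34 − 0.582 × 2.52 = 1.87 V.
V_DS = 1.87 V ≥ V_ov = 0.64 V, confirming saturation.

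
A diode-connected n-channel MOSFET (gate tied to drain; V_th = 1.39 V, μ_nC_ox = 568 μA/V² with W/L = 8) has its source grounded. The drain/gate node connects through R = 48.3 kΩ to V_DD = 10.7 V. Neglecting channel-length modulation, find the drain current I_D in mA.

I_D = 0.187 mA

With gate tied to drain, V_GS = V_DS ≥ V_GS − V_th, so the device is in saturation.
k_n = μ_nC_ox · (W/L) = 4.544 mA/V².
KCL at the drain: ½ k_n (V_GS − V_th)² = (V_DD − V_GS)/R.
Let x = V_GS − 1.39. Then 110 x² + x − 9.31 = 0, giving x = 0.287 V (positive root), so V_GS = 1.68 V.
I_D = (V_DD − V_GS)/R = (10.7 − 1.68) / 48.3 = 0.187 mA.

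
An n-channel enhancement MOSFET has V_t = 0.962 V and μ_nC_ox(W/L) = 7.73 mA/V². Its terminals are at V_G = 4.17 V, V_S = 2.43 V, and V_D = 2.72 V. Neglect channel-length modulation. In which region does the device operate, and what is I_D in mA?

V_GS = V_G − V_S = 4.17 − 2.43 = 1.74 V; V_DS = V_D − V_S = 2.72 − 2.43 = 0.29 V.
V_ov = V_GS − V_t = 1.74 − 0.962 = 0.778 V.
Since V_DS = 0.29 V < V_ov = 0.778 V, the device is in the triode region.
I_D = k_n [V_ov · V_DS − ½ V_DS²] = 7.73 × [0.778 × 0.29 − 0.5 × 0.29²] = 1.42 mA.

Triode; I_D = 1.42 mA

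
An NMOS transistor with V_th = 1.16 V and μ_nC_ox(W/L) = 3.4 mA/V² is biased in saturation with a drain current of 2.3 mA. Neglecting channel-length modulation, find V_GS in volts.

In saturation I_D = ½ k_n (V_GS − V_th)², so V_GS − V_th = √(2 I_D / k_n) = √(2 × 2.3 / 3.4) = 1.16 V.
V_GS = 1.16 + 1.16 = 2.32 V.

V_GS = 2.32 V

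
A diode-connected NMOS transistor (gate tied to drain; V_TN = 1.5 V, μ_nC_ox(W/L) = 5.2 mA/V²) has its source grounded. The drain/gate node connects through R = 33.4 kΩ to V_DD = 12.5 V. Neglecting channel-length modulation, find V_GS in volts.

V_GS = 1.85 V

With gate tied to drain, V_GS = V_DS ≥ V_GS − V_TN, so the device is in saturation.
KCL at the drain: ½ k_n (V_GS − V_TN)² = (V_DD − V_GS)/R.
Let x = V_GS − 1.5. Then 86.8 x² + x − 11 = 0, giving x = 0.35 V (positive root), so V_GS = 1.85 V.
I_D = (V_DD − V_GS)/R = (12.5 − 1.85) / 33.4 = 0.319 mA.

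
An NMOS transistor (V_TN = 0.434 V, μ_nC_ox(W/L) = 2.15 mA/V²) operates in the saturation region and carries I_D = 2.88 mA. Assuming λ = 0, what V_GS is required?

In saturation I_D = ½ k_n (V_GS − V_TN)², so V_GS − V_TN = √(2 I_D / k_n) = √(2 × 2.88 / 2.15) = 1.64 V.
V_GS = 0.434 + 1.64 = 2.07 V.

V_GS = 2.07 V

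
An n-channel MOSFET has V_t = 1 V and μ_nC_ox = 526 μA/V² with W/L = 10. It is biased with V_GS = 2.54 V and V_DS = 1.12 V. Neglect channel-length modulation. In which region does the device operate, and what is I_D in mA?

Triode; I_D = 5.77 mA

k_n = μ_nC_ox · (W/L) = 5.26 mA/V².
V_ov = V_GS − V_t = 2.54 − 1 = 1.54 V.
Since V_DS = 1.12 V < V_ov = 1.54 V, the device is in the triode region.
I_D = k_n [V_ov · V_DS − ½ V_DS²] = 5.26 × [1.54 × 1.12 − 0.5 × 1.12²] = 5.77 mA.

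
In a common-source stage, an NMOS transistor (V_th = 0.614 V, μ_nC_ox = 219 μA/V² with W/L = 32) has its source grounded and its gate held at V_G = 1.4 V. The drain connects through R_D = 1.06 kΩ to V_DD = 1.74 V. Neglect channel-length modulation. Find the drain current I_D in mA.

I_D = 1.35 mA

V_GS = V_G = 1.4 V, so V_ov = 1.4 − 0.614 = 0.786 V.
k_n = μ_nC_ox · (W/L) = 7.008 mA/V².
Assume saturation: I_D = ½ k_n V_ov² = 0.5 × 7.008 × 0.786² = 2.16 mA, giving V_DS = V_DD − I_D R_D = 1.74 − 2.16 × 1.06 = -0.555 V.
But -0.555 V < V_ov = 0.786 V, so the device is actually in triode.
In triode I_D = k_n[V_ov V_DS − ½ V_DS²] and I_D = (V_DD − V_DS)/R_D. Equating: 3.71 V_DS² − 6.839 V_DS + 1.74 = 0, giving V_DS = 0.305 V (the root below V_ov).
I_D = (1.74 − 0.305) / 1.06 = 1.35 mA.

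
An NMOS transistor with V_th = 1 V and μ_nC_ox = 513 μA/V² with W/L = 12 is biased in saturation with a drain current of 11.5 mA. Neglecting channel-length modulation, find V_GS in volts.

k_n = μ_nC_ox · (W/L) = 6.156 mA/V².
In saturation I_D = ½ k_n (V_GS − V_th)², so V_GS − V_th = √(2 I_D / k_n) = √(2 × 11.5 / 6.156) = 1.93 V.
V_GS = 1 + 1.93 = 2.93 V.

V_GS = 2.93 V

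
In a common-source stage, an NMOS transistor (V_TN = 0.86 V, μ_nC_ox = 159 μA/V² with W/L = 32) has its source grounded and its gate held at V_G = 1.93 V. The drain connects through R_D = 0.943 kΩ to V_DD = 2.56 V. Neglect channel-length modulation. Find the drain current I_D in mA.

V_GS = V_G = 1.93 V, so V_ov = 1.93 − 0.86 = 1.07 V.
k_n = μ_nC_ox · (W/L) = 5.088 mA/V².
Assume saturation: I_D = ½ k_n V_ov² = 0.5 × 5.088 × 1.07² = 2.91 mA, giving V_DS = V_DD − I_D R_D = 2.56 − 2.91 × 0.943 = -0.187 V.
But -0.187 V < V_ov = 1.07 V, so the device is actually in triode.
In triode I_D = k_n[V_ov V_DS − ½ V_DS²] and I_D = (V_DD − V_DS)/R_D. Equating: 2.4 V_DS² − 6.134 V_DS + 2.56 = 0, giving V_DS = 0.525 V (the root below V_ov).
I_D = (2.56 − 0.525) / 0.943 = 2.16 mA.

I_D = 2.16 mA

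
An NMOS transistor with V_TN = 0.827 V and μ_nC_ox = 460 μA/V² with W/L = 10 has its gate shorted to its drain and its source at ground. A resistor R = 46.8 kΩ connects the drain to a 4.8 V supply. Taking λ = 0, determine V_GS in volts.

V_GS = 1.01 V

With gate tied to drain, V_GS = V_DS ≥ V_GS − V_TN, so the device is in saturation.
k_n = μ_nC_ox · (W/L) = 4.6 mA/V².
KCL at the drain: ½ k_n (V_GS − V_TN)² = (V_DD − V_GS)/R.
Let x = V_GS − 0.827. Then 108 x² + x − 3.973 = 0, giving x = 0.188 V (positive root), so V_GS = 1.01 V.
I_D = (V_DD − V_GS)/R = (4.8 − 1.01) / 46.8 = 0.0809 mA.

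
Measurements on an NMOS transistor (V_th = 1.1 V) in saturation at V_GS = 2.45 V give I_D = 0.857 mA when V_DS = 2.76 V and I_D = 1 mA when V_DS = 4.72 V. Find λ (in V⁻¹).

λ = 0.111 V⁻¹

With V_GS fixed, I_D ∝ (1 + λ V_DS) in saturation, so I_D2/I_D1 = (1 + λ V_DS2)/(1 + λ V_DS1).
1/0.857 = 1.167 = (1 + 4.72 λ)/(1 + 2.76 λ).
Solving: λ (I_D1 V_DS2 − I_D2 V_DS1) = I_D2 − I_D1, so λ = (1 − 0.857) / (0.857 × 4.72 − 1 × 2.76) = 0.143 / 1.29 = 0.111 V⁻¹.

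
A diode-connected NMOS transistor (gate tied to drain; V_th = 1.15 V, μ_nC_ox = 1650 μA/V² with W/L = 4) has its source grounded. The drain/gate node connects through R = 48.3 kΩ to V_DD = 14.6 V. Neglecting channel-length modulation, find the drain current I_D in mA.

I_D = 0.273 mA

With gate tied to drain, V_GS = V_DS ≥ V_GS − V_th, so the device is in saturation.
k_n = μ_nC_ox · (W/L) = 6.6 mA/V².
KCL at the drain: ½ k_n (V_GS − V_th)² = (V_DD − V_GS)/R.
Let x = V_GS − 1.15. Then 159 x² + x − 13.45 = 0, giving x = 0.287 V (positive root), so V_GS = 1.44 V.
I_D = (V_DD − V_GS)/R = (14.6 − 1.44) / 48.3 = 0.273 mA.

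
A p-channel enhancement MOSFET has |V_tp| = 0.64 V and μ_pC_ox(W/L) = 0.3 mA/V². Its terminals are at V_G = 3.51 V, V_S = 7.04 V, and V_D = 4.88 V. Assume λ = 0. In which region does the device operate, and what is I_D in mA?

V_SG = V_S − V_G = 7.04 − 3.51 = 3.53 V; V_SD = V_S − V_D = 7.04 − 4.88 = 2.16 V.
V_ov = V_SG − |V_tp| = 3.53 − 0.64 = 2.89 V.
Since V_SD = 2.16 V < V_ov = 2.89 V, the device is in the triode region.
I_D = k_p [V_ov · V_SD − ½ V_SD²] = 0.3 × [2.89 × 2.16 − 0.5 × 2.16²] = 1.17 mA.

Triode; I_D = 1.17 mA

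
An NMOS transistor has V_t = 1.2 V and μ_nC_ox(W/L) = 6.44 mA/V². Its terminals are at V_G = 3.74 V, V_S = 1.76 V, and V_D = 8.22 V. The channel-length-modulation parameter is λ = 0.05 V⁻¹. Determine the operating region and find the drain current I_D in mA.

Saturation; I_D = 2.59 mA

V_GS = V_G − V_S = 3.74 − 1.76 = 1.98 V; V_DS = V_D − V_S = 8.22 − 1.76 = 6.46 V.
V_ov = V_GS − V_t = 1.98 − 1.2 = 0.78 V.
Since V_DS = 6.46 V ≥ V_ov = 0.78 V, the device is in saturation.
I_D = ½ k_n V_ov² (1 + λ V_DS) = 0.5 × 6.44 × 0.78² × (1 + 0.05 × 6.46) = 2.59 mA.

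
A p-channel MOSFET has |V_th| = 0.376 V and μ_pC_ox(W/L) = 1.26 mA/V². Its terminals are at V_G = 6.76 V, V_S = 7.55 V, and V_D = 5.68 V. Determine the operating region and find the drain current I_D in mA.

Saturation; I_D = 0.108 mA

V_SG = V_S − V_G = 7.55 − 6.76 = 0.79 V; V_SD = V_S − V_D = 7.55 − 5.68 = 1.87 V.
V_ov = V_SG − |V_th| = 0.79 − 0.376 = 0.414 V.
Since V_SD = 1.87 V ≥ V_ov = 0.414 V, the device is in saturation.
I_D = ½ k_p V_ov² = 0.5 × 1.26 × 0.414² = 0.108 mA.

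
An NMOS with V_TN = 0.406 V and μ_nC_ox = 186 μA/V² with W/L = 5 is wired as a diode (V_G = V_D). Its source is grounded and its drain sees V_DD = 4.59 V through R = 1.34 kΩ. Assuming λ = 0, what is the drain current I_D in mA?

I_D = 1.70 mA

With gate tied to drain, V_GS = V_DS ≥ V_GS − V_TN, so the device is in saturation.
k_n = μ_nC_ox · (W/L) = 0.93 mA/V².
KCL at the drain: ½ k_n (V_GS − V_TN)² = (V_DD − V_GS)/R.
Let x = V_GS − 0.406. Then 0.623 x² + x − 4.184 = 0, giving x = 1.91 V (positive root), so V_GS = 2.32 V.
I_D = (V_DD − V_GS)/R = (4.59 − 2.32) / 1.34 = 1.7 mA.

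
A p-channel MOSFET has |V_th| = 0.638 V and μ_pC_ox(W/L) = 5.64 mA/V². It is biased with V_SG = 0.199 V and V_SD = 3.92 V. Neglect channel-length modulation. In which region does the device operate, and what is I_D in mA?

Cutoff; I_D = 0 mA

V_SG = 0.199 V < |V_th| = 0.638 V, so the transistor is in cutoff.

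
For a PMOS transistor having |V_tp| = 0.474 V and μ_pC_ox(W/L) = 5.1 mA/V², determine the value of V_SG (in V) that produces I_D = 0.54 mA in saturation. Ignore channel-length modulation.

V_SG = 0.934 V

In saturation I_D = ½ k_p (V_SG − |V_tp|)², so V_SG − |V_tp| = √(2 I_D / k_p) = √(2 × 0.54 / 5.1) = 0.46 V.
V_SG = 0.474 + 0.46 = 0.934 V.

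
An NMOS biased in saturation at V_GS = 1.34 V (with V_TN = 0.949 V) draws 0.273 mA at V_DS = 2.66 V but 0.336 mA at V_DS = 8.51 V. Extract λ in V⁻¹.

With V_GS fixed, I_D ∝ (1 + λ V_DS) in saturation, so I_D2/I_D1 = (1 + λ V_DS2)/(1 + λ V_DS1).
0.336/0.273 = 1.231 = (1 + 8.51 λ)/(1 + 2.66 λ).
Solving: λ (I_D1 V_DS2 − I_D2 V_DS1) = I_D2 − I_D1, so λ = (0.336 − 0.273) / (0.273 × 8.51 − 0.336 × 2.66) = 0.063 / 1.43 = 0.0441 V⁻¹.

λ = 0.0441 V⁻¹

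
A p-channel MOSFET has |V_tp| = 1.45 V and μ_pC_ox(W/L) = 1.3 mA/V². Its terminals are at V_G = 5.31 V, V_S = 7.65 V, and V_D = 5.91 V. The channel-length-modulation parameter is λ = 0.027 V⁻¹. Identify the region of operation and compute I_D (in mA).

Saturation; I_D = 0.539 mA

V_SG = V_S − V_G = 7.65 − 5.31 = 2.34 V; V_SD = V_S − V_D = 7.65 − 5.91 = 1.74 V.
V_ov = V_SG − |V_tp| = 2.34 − 1.45 = 0.89 V.
Since V_SD = 1.74 V ≥ V_ov = 0.89 V, the device is in saturation.
I_D = ½ k_p V_ov² (1 + λ V_SD) = 0.5 × 1.3 × 0.89² × (1 + 0.027 × 1.74) = 0.539 mA.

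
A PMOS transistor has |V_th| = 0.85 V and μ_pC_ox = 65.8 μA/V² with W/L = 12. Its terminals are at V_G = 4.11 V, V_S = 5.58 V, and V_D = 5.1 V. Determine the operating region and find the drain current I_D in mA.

Triode; I_D = 0.144 mA

V_SG = V_S − V_G = 5.58 − 4.11 = 1.47 V; V_SD = V_S − V_D = 5.58 − 5.1 = 0.48 V.
k_p = μ_pC_ox · (W/L) = 0.7896 mA/V².
V_ov = V_SG − |V_th| = 1.47 − 0.85 = 0.62 V.
Since V_SD = 0.48 V < V_ov = 0.62 V, the device is in the triode region.
I_D = k_p [V_ov · V_SD − ½ V_SD²] = 0.7896 × [0.62 × 0.48 − 0.5 × 0.48²] = 0.144 mA.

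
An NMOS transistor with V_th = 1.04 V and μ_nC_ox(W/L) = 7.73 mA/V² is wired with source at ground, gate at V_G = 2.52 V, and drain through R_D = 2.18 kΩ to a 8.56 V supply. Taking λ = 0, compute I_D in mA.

I_D = 3.75 mA

V_GS = V_G = 2.52 V, so V_ov = 2.52 − 1.04 = 1.48 V.
Assume saturation: I_D = ½ k_n V_ov² = 0.5 × 7.73 × 1.48² = 8.47 mA, giving V_DS = V_DD − I_D R_D = 8.56 − 8.47 × 2.18 = -9.9 V.
But -9.9 V < V_ov = 1.48 V, so the device is actually in triode.
In triode I_D = k_n[V_ov V_DS − ½ V_DS²] and I_D = (V_DD − V_DS)/R_D. Equating: 8.43 V_DS² − 25.94 V_DS + 8.56 = 0, giving V_DS = 0.376 V (the root below V_ov).
I_D = (8.56 − 0.376) / 2.18 = 3.75 mA.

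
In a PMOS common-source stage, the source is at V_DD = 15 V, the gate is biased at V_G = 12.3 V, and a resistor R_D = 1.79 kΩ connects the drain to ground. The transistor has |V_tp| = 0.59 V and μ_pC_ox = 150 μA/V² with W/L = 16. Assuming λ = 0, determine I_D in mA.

V_SG = V_DD − V_G = 15 − 12.3 = 2.7 V, so V_ov = 2.7 − 0.59 = 2.11 V.
k_p = μ_pC_ox · (W/L) = 2.4 mA/V².
Assume saturation: I_D = ½ k_p V_ov² = 0.5 × 2.4 × 2.11² = 5.34 mA, giving V_SD = V_DD − I_D R_D = 15 − 5.34 × 1.79 = 5.44 V.
V_SD = 5.44 V ≥ V_ov = 2.11 V, confirming saturation.

I_D = 5.34 mA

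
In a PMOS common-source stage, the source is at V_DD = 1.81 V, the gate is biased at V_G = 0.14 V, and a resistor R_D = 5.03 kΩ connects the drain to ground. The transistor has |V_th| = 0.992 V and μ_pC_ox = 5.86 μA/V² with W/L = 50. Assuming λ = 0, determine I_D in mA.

I_D = 0.0673 mA

V_SG = V_DD − V_G = 1.81 − 0.14 = 1.67 V, so V_ov = 1.67 − 0.992 = 0.678 V.
k_p = μ_pC_ox · (W/L) = 0.293 mA/V².
Assume saturation: I_D = ½ k_p V_ov² = 0.5 × 0.293 × 0.678² = 0.0673 mA, giving V_SD = V_DD − I_D R_D = 1.81 − 0.0673 × 5.03 = 1.47 V.
V_SD = 1.47 V ≥ V_ov = 0.678 V, confirming saturation.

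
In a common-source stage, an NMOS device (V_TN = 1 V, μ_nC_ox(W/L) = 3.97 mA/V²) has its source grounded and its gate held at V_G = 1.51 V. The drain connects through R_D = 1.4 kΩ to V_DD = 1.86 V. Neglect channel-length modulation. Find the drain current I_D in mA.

I_D = 0.516 mA

V_GS = V_G = 1.51 V, so V_ov = 1.51 − 1 = 0.51 V.
Assume saturation: I_D = ½ k_n V_ov² = 0.5 × 3.97 × 0.51² = 0.516 mA, giving V_DS = V_DD − I_D R_D = 1.86 − 0.516 × 1.4 = 1.14 V.
V_DS = 1.14 V ≥ V_ov = 0.51 V, confirming saturation.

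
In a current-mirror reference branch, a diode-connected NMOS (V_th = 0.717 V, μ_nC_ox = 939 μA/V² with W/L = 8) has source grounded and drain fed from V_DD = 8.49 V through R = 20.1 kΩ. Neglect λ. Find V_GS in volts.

With gate tied to drain, V_GS = V_DS ≥ V_GS − V_th, so the device is in saturation.
k_n = μ_nC_ox · (W/L) = 7.512 mA/V².
KCL at the drain: ½ k_n (V_GS − V_th)² = (V_DD − V_GS)/R.
Let x = V_GS − 0.717. Then 75.5 x² + x − 7.773 = 0, giving x = 0.314 V (positive root), so V_GS = 1.03 V.
I_D = (V_DD − V_GS)/R = (8.49 − 1.03) / 20.1 = 0.371 mA.

V_GS = 1.03 V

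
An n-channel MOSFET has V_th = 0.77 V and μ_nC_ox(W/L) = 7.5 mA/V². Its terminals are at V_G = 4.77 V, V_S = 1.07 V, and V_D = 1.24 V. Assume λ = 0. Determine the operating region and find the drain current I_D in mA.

Triode; I_D = 3.63 mA

V_GS = V_G − V_S = 4.77 − 1.07 = 3.7 V; V_DS = V_D − V_S = 1.24 − 1.07 = 0.17 V.
V_ov = V_GS − V_th = 3.7 − 0.77 = 2.93 V.
Since V_DS = 0.17 V < V_ov = 2.93 V, the device is in the triode region.
I_D = k_n [V_ov · V_DS − ½ V_DS²] = 7.5 × [2.93 × 0.17 − 0.5 × 0.17²] = 3.63 mA.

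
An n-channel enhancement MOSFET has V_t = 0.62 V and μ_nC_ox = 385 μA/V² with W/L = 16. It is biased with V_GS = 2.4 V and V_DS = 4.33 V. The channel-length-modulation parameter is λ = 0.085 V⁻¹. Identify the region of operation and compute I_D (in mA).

Saturation; I_D = 13.4 mA

k_n = μ_nC_ox · (W/L) = 6.16 mA/V².
V_ov = V_GS − V_t = 2.4 − 0.62 = 1.78 V.
Since V_DS = 4.33 V ≥ V_ov = 1.78 V, the device is in saturation.
I_D = ½ k_n V_ov² (1 + λ V_DS) = 0.5 × 6.16 × 1.78² × (1 + 0.085 × 4.33) = 13.4 mA.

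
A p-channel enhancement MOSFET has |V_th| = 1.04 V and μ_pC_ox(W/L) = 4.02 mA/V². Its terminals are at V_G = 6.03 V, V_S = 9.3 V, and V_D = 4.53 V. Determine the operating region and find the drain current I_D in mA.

V_SG = V_S − V_G = 9.3 − 6.03 = 3.27 V; V_SD = V_S − V_D = 9.3 − 4.53 = 4.77 V.
V_ov = V_SG − |V_th| = 3.27 − 1.04 = 2.23 V.
Since V_SD = 4.77 V ≥ V_ov = 2.23 V, the device is in saturation.
I_D = ½ k_p V_ov² = 0.5 × 4.02 × 2.23² = 10 mA.

Saturation; I_D = 10.0 mA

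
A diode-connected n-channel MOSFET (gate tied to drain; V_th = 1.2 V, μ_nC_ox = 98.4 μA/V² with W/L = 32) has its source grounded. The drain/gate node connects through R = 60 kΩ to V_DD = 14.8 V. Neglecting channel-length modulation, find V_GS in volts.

With gate tied to drain, V_GS = V_DS ≥ V_GS − V_th, so the device is in saturation.
k_n = μ_nC_ox · (W/L) = 3.149 mA/V².
KCL at the drain: ½ k_n (V_GS − V_th)² = (V_DD − V_GS)/R.
Let x = V_GS − 1.2. Then 94.5 x² + x − 13.6 = 0, giving x = 0.374 V (positive root), so V_GS = 1.57 V.
I_D = (V_DD − V_GS)/R = (14.8 − 1.57) / 60 = 0.22 mA.

V_GS = 1.57 V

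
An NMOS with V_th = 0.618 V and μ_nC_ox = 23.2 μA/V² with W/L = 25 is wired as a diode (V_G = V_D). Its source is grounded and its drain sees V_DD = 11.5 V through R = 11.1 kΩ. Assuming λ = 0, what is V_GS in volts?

V_GS = 2.31 V

With gate tied to drain, V_GS = V_DS ≥ V_GS − V_th, so the device is in saturation.
k_n = μ_nC_ox · (W/L) = 0.58 mA/V².
KCL at the drain: ½ k_n (V_GS − V_th)² = (V_DD − V_GS)/R.
Let x = V_GS − 0.618. Then 3.22 x² + x − 10.88 = 0, giving x = 1.69 V (positive root), so V_GS = 2.31 V.
I_D = (V_DD − V_GS)/R = (11.5 − 2.31) / 11.1 = 0.828 mA.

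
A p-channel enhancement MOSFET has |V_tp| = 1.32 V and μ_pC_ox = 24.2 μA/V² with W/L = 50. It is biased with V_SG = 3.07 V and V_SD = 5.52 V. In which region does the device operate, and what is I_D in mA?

Saturation; I_D = 1.85 mA

k_p = μ_pC_ox · (W/L) = 1.21 mA/V².
V_ov = V_SG − |V_tp| = 3.07 − 1.32 = 1.75 V.
Since V_SD = 5.52 V ≥ V_ov = 1.75 V, the device is in saturation.
I_D = ½ k_p V_ov² = 0.5 × 1.21 × 1.75² = 1.85 mA.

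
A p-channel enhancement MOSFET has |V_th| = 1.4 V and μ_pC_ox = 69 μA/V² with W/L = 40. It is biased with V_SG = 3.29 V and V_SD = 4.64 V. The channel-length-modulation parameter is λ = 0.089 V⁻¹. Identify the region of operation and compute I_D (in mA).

k_p = μ_pC_ox · (W/L) = 2.76 mA/V².
V_ov = V_SG − |V_th| = 3.29 − 1.4 = 1.89 V.
Since V_SD = 4.64 V ≥ V_ov = 1.89 V, the device is in saturation.
I_D = ½ k_p V_ov² (1 + λ V_SD) = 0.5 × 2.76 × 1.89² × (1 + 0.089 × 4.64) = 6.97 mA.

Saturation; I_D = 6.97 mA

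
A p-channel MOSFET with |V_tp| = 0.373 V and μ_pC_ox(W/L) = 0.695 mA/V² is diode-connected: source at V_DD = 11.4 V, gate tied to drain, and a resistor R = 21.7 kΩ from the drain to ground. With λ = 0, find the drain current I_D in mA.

I_D = 0.455 mA

With gate tied to drain, V_SG = V_SD ≥ V_SG − |V_tp|, so the device is in saturation.
KCL at the drain: ½ k_p (V_SG − |V_tp|)² = (V_DD − V_SG)/R.
Let x = V_SG − 0.373. Then 7.54 x² + x − 11.03 = 0, giving x = 1.14 V (positive root), so V_SG = 1.52 V.
I_D = (V_DD − V_SG)/R = (11.4 − 1.52) / 21.7 = 0.455 mA.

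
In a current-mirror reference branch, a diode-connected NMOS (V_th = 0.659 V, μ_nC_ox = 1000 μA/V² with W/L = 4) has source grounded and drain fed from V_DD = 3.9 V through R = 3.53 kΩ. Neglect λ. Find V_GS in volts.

With gate tied to drain, V_GS = V_DS ≥ V_GS − V_th, so the device is in saturation.
k_n = μ_nC_ox · (W/L) = 4 mA/V².
KCL at the drain: ½ k_n (V_GS − V_th)² = (V_DD − V_GS)/R.
Let x = V_GS − 0.659. Then 7.06 x² + x − 3.241 = 0, giving x = 0.61 V (positive root), so V_GS = 1.27 V.
I_D = (V_DD − V_GS)/R = (3.9 − 1.27) / 3.53 = 0.745 mA.

V_GS = 1.27 V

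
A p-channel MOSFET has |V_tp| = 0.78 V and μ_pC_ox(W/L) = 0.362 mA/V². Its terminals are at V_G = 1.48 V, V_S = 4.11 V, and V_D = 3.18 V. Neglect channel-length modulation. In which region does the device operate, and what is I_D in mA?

V_SG = V_S − V_G = 4.11 − 1.48 = 2.63 V; V_SD = V_S − V_D = 4.11 − 3.18 = 0.93 V.
V_ov = V_SG − |V_tp| = 2.63 − 0.78 = 1.85 V.
Since V_SD = 0.93 V < V_ov = 1.85 V, the device is in the triode region.
I_D = k_p [V_ov · V_SD − ½ V_SD²] = 0.362 × [1.85 × 0.93 − 0.5 × 0.93²] = 0.466 mA.

Triode; I_D = 0.466 mA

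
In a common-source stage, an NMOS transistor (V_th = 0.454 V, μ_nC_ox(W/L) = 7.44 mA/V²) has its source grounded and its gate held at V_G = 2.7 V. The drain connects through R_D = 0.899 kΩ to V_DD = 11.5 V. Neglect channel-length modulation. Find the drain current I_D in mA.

V_GS = V_G = 2.7 V, so V_ov = 2.7 − 0.454 = 2.25 V.
Assume saturation: I_D = ½ k_n V_ov² = 0.5 × 7.44 × 2.25² = 18.8 mA, giving V_DS = V_DD − I_D R_D = 11.5 − 18.8 × 0.899 = -5.37 V.
But -5.37 V < V_ov = 2.25 V, so the device is actually in triode.
In triode I_D = k_n[V_ov V_DS − ½ V_DS²] and I_D = (V_DD − V_DS)/R_D. Equating: 3.34 V_DS² − 16.02 V_DS + 11.5 = 0, giving V_DS = 0.879 V (the root below V_ov).
I_D = (11.5 − 0.879) / 0.899 = 11.8 mA.

I_D = 11.8 mA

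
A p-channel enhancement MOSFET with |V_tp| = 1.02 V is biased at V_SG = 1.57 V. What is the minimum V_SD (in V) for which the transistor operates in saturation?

V_SD,sat = 0.550 V

The boundary between triode and saturation is V_SD = V_SG − |V_tp| = V_ov.
V_ov = 1.57 − 1.02 = 0.55 V.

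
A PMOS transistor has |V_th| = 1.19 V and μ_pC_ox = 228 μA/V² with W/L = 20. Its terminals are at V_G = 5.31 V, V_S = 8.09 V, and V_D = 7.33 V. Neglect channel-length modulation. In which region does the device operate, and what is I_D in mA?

V_SG = V_S − V_G = 8.09 − 5.31 = 2.78 V; V_SD = V_S − V_D = 8.09 − 7.33 = 0.76 V.
k_p = μ_pC_ox · (W/L) = 4.56 mA/V².
V_ov = V_SG − |V_th| = 2.78 − 1.19 = 1.59 V.
Since V_SD = 0.76 V < V_ov = 1.59 V, the device is in the triode region.
I_D = k_p [V_ov · V_SD − ½ V_SD²] = 4.56 × [1.59 × 0.76 − 0.5 × 0.76²] = 4.19 mA.

Triode; I_D = 4.19 mA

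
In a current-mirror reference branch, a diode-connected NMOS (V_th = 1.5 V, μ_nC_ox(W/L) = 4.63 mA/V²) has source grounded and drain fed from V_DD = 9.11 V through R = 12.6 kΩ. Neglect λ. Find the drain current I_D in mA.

I_D = 0.565 mA

With gate tied to drain, V_GS = V_DS ≥ V_GS − V_th, so the device is in saturation.
KCL at the drain: ½ k_n (V_GS − V_th)² = (V_DD − V_GS)/R.
Let x = V_GS − 1.5. Then 29.2 x² + x − 7.61 = 0, giving x = 0.494 V (positive root), so V_GS = 1.99 V.
I_D = (V_DD − V_GS)/R = (9.11 − 1.99) / 12.6 = 0.565 mA.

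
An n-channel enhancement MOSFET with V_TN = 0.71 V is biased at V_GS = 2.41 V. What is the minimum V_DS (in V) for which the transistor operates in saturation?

V_DS,sat = 1.70 V

The boundary between triode and saturation is V_DS = V_GS − V_TN = V_ov.
V_ov = 2.41 − 0.71 = 1.7 V.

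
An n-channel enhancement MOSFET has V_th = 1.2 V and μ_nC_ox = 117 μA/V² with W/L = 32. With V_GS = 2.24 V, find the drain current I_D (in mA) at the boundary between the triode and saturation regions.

I_D = 2.02 mA

At the boundary V_DS = V_ov = V_GS − V_th = 2.24 − 1.2 = 1.04 V.
k_n = μ_nC_ox · (W/L) = 3.744 mA/V².
I_D = ½ k_n V_ov² = 0.5 × 3.744 × 1.04² = 2.02 mA.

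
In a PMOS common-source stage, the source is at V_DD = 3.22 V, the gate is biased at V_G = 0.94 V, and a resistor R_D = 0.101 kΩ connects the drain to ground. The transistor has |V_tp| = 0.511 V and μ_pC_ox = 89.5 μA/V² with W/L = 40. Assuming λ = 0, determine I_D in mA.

I_D = 5.60 mA

V_SG = V_DD − V_G = 3.22 − 0.94 = 2.28 V, so V_ov = 2.28 − 0.511 = 1.77 V.
k_p = μ_pC_ox · (W/L) = 3.58 mA/V².
Assume saturation: I_D = ½ k_p V_ov² = 0.5 × 3.58 × 1.77² = 5.6 mA, giving V_SD = V_DD − I_D R_D = 3.22 − 5.6 × 0.101 = 2.65 V.
V_SD = 2.65 V ≥ V_ov = 1.77 V, confirming saturation.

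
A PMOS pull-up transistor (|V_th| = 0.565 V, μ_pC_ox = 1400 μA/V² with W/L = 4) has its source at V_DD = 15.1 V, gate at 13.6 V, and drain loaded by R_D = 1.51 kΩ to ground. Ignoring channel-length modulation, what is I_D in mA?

V_SG = V_DD − V_G = 15.1 − 13.6 = 1.5 V, so V_ov = 1.5 − 0.565 = 0.935 V.
k_p = μ_pC_ox · (W/L) = 5.6 mA/V².
Assume saturation: I_D = ½ k_p V_ov² = 0.5 × 5.6 × 0.935² = 2.45 mA, giving V_SD = V_DD − I_D R_D = 15.1 − 2.45 × 1.51 = 11.4 V.
V_SD = 11.4 V ≥ V_ov = 0.935 V, confirming saturation.

I_D = 2.45 mA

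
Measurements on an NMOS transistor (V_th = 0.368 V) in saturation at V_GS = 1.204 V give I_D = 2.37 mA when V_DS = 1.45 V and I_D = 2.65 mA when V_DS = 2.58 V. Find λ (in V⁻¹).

λ = 0.123 V⁻¹

With V_GS fixed, I_D ∝ (1 + λ V_DS) in saturation, so I_D2/I_D1 = (1 + λ V_DS2)/(1 + λ V_DS1).
2.65/2.37 = 1.118 = (1 + 2.58 λ)/(1 + 1.45 λ).
Solving: λ (I_D1 V_DS2 − I_D2 V_DS1) = I_D2 − I_D1, so λ = (2.65 − 2.37) / (2.37 × 2.58 − 2.65 × 1.45) = 0.28 / 2.27 = 0.123 V⁻¹.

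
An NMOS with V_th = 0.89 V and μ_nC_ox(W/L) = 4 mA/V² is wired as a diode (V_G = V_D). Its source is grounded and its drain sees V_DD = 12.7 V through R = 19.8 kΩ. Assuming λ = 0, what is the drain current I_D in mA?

I_D = 0.570 mA

With gate tied to drain, V_GS = V_DS ≥ V_GS − V_th, so the device is in saturation.
KCL at the drain: ½ k_n (V_GS − V_th)² = (V_DD − V_GS)/R.
Let x = V_GS − 0.89. Then 39.6 x² + x − 11.81 = 0, giving x = 0.534 V (positive root), so V_GS = 1.42 V.
I_D = (V_DD − V_GS)/R = (12.7 − 1.42) / 19.8 = 0.57 mA.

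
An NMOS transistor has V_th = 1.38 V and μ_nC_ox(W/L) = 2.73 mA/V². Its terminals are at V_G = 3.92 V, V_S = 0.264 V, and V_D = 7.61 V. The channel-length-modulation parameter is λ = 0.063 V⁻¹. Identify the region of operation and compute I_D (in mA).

Saturation; I_D = 10.3 mA

V_GS = V_G − V_S = 3.92 − 0.264 = 3.66 V; V_DS = V_D − V_S = 7.61 − 0.264 = 7.35 V.
V_ov = V_GS − V_th = 3.66 − 1.38 = 2.28 V.
Since V_DS = 7.35 V ≥ V_ov = 2.28 V, the device is in saturation.
I_D = ½ k_n V_ov² (1 + λ V_DS) = 0.5 × 2.73 × 2.28² × (1 + 0.063 × 7.35) = 10.3 mA.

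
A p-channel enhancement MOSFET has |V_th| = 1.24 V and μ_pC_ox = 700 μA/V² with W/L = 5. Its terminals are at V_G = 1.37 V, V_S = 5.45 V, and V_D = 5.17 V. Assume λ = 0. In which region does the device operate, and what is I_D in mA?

Triode; I_D = 2.65 mA

V_SG = V_S − V_G = 5.45 − 1.37 = 4.08 V; V_SD = V_S − V_D = 5.45 − 5.17 = 0.28 V.
k_p = μ_pC_ox · (W/L) = 3.5 mA/V².
V_ov = V_SG − |V_th| = 4.08 − 1.24 = 2.84 V.
Since V_SD = 0.28 V < V_ov = 2.84 V, the device is in the triode region.
I_D = k_p [V_ov · V_SD − ½ V_SD²] = 3.5 × [2.84 × 0.28 − 0.5 × 0.28²] = 2.65 mA.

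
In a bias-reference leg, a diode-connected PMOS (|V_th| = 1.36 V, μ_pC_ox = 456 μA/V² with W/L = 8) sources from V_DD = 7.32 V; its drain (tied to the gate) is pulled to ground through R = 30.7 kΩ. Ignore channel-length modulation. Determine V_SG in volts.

With gate tied to drain, V_SG = V_SD ≥ V_SG − |V_th|, so the device is in saturation.
k_p = μ_pC_ox · (W/L) = 3.648 mA/V².
KCL at the drain: ½ k_p (V_SG − |V_th|)² = (V_DD − V_SG)/R.
Let x = V_SG − 1.36. Then 56 x² + x − 5.96 = 0, giving x = 0.317 V (positive root), so V_SG = 1.68 V.
I_D = (V_DD − V_SG)/R = (7.32 − 1.68) / 30.7 = 0.184 mA.

V_SG = 1.68 V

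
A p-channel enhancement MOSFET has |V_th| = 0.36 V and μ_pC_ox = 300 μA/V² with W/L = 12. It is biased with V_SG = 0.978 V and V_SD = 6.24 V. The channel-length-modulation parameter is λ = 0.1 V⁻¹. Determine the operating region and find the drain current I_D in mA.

k_p = μ_pC_ox · (W/L) = 3.6 mA/V².
V_ov = V_SG − |V_th| = 0.978 − 0.36 = 0.618 V.
Since V_SD = 6.24 V ≥ V_ov = 0.618 V, the device is in saturation.
I_D = ½ k_p V_ov² (1 + λ V_SD) = 0.5 × 3.6 × 0.618² × (1 + 0.1 × 6.24) = 1.12 mA.

Saturation; I_D = 1.12 mA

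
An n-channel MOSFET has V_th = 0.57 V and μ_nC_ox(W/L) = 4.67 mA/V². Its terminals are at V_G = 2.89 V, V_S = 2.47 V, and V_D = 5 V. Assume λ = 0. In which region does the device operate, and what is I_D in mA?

Cutoff; I_D = 0 mA

V_GS = V_G − V_S = 2.89 − 2.47 = 0.42 V; V_DS = V_D − V_S = 5 − 2.47 = 2.53 V.
V_GS = 0.42 V < V_th = 0.57 V, so the transistor is in cutoff.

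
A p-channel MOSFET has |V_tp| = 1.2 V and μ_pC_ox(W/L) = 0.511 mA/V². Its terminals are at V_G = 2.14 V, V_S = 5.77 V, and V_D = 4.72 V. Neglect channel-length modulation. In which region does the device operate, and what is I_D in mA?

V_SG = V_S − V_G = 5.77 − 2.14 = 3.63 V; V_SD = V_S − V_D = 5.77 − 4.72 = 1.05 V.
V_ov = V_SG − |V_tp| = 3.63 − 1.2 = 2.43 V.
Since V_SD = 1.05 V < V_ov = 2.43 V, the device is in the triode region.
I_D = k_p [V_ov · V_SD − ½ V_SD²] = 0.511 × [2.43 × 1.05 − 0.5 × 1.05²] = 1.02 mA.

Triode; I_D = 1.02 mA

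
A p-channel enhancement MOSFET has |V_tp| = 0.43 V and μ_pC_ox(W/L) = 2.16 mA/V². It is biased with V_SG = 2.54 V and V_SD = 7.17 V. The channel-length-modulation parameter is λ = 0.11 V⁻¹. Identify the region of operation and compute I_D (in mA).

V_ov = V_SG − |V_tp| = 2.54 − 0.43 = 2.11 V.
Since V_SD = 7.17 V ≥ V_ov = 2.11 V, the device is in saturation.
I_D = ½ k_p V_ov² (1 + λ V_SD) = 0.5 × 2.16 × 2.11² × (1 + 0.11 × 7.17) = 8.6 mA.

Saturation; I_D = 8.60 mA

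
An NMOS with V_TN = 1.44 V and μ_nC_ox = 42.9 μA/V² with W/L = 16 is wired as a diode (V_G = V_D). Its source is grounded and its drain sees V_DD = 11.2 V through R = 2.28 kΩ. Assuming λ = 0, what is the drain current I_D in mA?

I_D = 2.99 mA

With gate tied to drain, V_GS = V_DS ≥ V_GS − V_TN, so the device is in saturation.
k_n = μ_nC_ox · (W/L) = 0.6864 mA/V².
KCL at the drain: ½ k_n (V_GS − V_TN)² = (V_DD − V_GS)/R.
Let x = V_GS − 1.44. Then 0.782 x² + x − 9.76 = 0, giving x = 2.95 V (positive root), so V_GS = 4.39 V.
I_D = (V_DD − V_GS)/R = (11.2 − 4.39) / 2.28 = 2.99 mA.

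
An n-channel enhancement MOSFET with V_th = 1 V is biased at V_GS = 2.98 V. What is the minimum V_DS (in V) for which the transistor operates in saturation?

V_DS,sat = 1.98 V

The boundary between triode and saturation is V_DS = V_GS − V_th = V_ov.
V_ov = 2.98 − 1 = 1.98 V.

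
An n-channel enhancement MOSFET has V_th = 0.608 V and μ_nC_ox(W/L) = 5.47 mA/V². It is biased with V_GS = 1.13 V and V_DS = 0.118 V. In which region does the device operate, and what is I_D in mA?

Triode; I_D = 0.299 mA

V_ov = V_GS − V_th = 1.13 − 0.608 = 0.522 V.
Since V_DS = 0.118 V < V_ov = 0.522 V, the device is in the triode region.
I_D = k_n [V_ov · V_DS − ½ V_DS²] = 5.47 × [0.522 × 0.118 − 0.5 × 0.118²] = 0.299 mA.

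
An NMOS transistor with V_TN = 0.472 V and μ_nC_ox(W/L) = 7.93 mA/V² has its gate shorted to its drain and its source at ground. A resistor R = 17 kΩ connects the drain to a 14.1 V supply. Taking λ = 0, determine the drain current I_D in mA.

I_D = 0.776 mA

With gate tied to drain, V_GS = V_DS ≥ V_GS − V_TN, so the device is in saturation.
KCL at the drain: ½ k_n (V_GS − V_TN)² = (V_DD − V_GS)/R.
Let x = V_GS − 0.472. Then 67.4 x² + x − 13.63 = 0, giving x = 0.442 V (positive root), so V_GS = 0.914 V.
I_D = (V_DD − V_GS)/R = (14.1 − 0.914) / 17 = 0.776 mA.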